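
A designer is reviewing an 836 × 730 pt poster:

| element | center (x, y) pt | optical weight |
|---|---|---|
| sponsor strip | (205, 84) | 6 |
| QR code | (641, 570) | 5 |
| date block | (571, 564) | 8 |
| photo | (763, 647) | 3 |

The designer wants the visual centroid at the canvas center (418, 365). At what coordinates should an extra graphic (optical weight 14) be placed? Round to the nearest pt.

New total weight: (6 + 5 + 8 + 3) + 14 = 36.
x: need Σw·x = 36·418 = 15048. Existing = 6·205 + 5·641 + 8·571 + 3·763 = 11292. Remainder 3756 / 14 ≈ 268.29.
y: need Σw·y = 36·365 = 13140. Existing = 6·84 + 5·570 + 8·564 + 3·647 = 9807. Remainder 3333 / 14 ≈ 238.07.

(268, 238)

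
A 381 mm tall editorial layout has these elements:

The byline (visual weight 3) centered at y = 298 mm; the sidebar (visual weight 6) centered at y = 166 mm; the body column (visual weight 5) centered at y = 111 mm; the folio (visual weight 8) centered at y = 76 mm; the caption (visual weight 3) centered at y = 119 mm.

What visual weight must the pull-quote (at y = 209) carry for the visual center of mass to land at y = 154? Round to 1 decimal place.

Known weights sum to 3 + 6 + 5 + 8 + 3 = 25; their moment is 3·298 + 6·166 + 5·111 + 8·76 + 3·119 = 3410.
Balance at y = 154 requires (3410 + w·209) / (25 + w) = 154.
So w = (154·25 − 3410)/(209 − 154) = 440/55 ≈ 8.00.

w ≈ 8.0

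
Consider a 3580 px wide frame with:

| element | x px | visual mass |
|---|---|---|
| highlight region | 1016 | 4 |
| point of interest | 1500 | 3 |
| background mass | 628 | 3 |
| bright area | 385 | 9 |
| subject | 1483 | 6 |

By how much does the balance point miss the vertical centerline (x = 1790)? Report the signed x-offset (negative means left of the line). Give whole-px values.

Σw = 4 + 3 + 3 + 9 + 6 = 25.
Σw·x = 4·1016 + 3·1500 + 3·628 + 9·385 + 6·1483 = 22811, so x̄ = 22811/25 ≈ 912.44.
Offset from x = 1790: 912.44 − 1790 ≈ -877.56.

≈ -878 px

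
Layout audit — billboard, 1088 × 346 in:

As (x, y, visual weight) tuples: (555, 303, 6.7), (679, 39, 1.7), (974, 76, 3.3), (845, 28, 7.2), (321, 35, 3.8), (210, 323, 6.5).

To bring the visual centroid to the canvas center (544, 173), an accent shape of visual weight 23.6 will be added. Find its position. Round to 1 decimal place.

With the accent shape, Σw becomes 6.7 + 1.7 + 3.3 + 7.2 + 3.8 + 6.5 + 23.6 = 52.8.
Along x: (16755.8 + 23.6·x) / 52.8 = 544 (existing moment 6.7·555 + 1.7·679 + 3.3·974 + 7.2·845 + 3.8·321 + 6.5·210 = 16755.8) ⇒ x = (28723.2 − 16755.8) / 23.6 ≈ 507.09.
Along y: (4781.3 + 23.6·y) / 52.8 = 173 (existing moment 6.7·303 + 1.7·39 + 3.3·76 + 7.2·28 + 3.8·35 + 6.5·323 = 4781.3) ⇒ y = (9134.4 − 4781.3) / 23.6 ≈ 184.45.

(507.1, 184.5)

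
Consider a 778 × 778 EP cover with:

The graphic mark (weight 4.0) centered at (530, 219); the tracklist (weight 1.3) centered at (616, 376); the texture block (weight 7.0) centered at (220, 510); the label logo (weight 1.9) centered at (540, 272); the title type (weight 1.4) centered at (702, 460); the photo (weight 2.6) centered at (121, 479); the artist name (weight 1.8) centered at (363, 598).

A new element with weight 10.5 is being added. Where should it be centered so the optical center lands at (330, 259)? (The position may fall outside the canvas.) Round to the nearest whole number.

After adding the new element, total weight = 4.0 + 1.3 + 7.0 + 1.9 + 1.4 + 2.6 + 1.8 + 10.5 = 30.5.
Along x: (7437.6 + 10.5·x) / 30.5 = 330 (existing moment 4.0·530 + 1.3·616 + 7.0·220 + 1.9·540 + 1.4·702 + 2.6·121 + 1.8·363 = 7437.6) ⇒ x = (10065.0 − 7437.6) / 10.5 ≈ 250.23.
Along y: (8417.4 + 10.5·y) / 30.5 = 259 (existing moment 4.0·219 + 1.3·376 + 7.0·510 + 1.9·272 + 1.4·460 + 2.6·479 + 1.8·598 = 8417.4) ⇒ y = (7899.5 − 8417.4) / 10.5 ≈ -49.32.

(250, -49)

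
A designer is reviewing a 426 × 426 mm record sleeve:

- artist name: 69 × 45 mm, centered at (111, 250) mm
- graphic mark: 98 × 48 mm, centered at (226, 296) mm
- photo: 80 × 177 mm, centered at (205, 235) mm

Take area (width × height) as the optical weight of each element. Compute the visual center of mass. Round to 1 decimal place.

(196.2, 250.2)

Areas → weights: artist name 69·45 = 3105, graphic mark 98·48 = 4704, photo 80·177 = 14160; Σw = 21969.
x: (3105·111 + 4704·226 + 14160·205) / 21969 = 4310559 / 21969 ≈ 196.21
y: (3105·250 + 4704·296 + 14160·235) / 21969 = 5496234 / 21969 ≈ 250.18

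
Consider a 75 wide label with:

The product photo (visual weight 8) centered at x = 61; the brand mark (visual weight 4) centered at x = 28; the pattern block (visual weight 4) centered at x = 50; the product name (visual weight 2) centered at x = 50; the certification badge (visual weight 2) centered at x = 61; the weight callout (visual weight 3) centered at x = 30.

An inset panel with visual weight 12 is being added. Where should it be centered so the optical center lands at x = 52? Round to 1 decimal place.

With the inset panel, Σw becomes 8 + 4 + 4 + 2 + 2 + 3 + 12 = 35.
x: need Σw·x = 35·52 = 1820. Existing = 8·61 + 4·28 + 4·50 + 2·50 + 2·61 + 3·30 = 1112. Remainder 708 / 12 ≈ 59.00.

x ≈ 59.0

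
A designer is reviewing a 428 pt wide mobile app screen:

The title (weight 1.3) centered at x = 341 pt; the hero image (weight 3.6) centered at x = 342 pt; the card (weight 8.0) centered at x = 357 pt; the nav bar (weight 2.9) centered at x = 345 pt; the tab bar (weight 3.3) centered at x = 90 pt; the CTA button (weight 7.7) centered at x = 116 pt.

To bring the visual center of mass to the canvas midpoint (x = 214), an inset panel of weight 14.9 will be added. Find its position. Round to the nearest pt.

x ≈ 148

After adding the inset panel, total weight = 1.3 + 3.6 + 8.0 + 2.9 + 3.3 + 7.7 + 14.9 = 41.7.
Along x: (6721.2 + 14.9·x) / 41.7 = 214 (existing moment 1.3·341 + 3.6·342 + 8.0·357 + 2.9·345 + 3.3·90 + 7.7·116 = 6721.2) ⇒ x = (8923.8 − 6721.2) / 14.9 ≈ 147.83.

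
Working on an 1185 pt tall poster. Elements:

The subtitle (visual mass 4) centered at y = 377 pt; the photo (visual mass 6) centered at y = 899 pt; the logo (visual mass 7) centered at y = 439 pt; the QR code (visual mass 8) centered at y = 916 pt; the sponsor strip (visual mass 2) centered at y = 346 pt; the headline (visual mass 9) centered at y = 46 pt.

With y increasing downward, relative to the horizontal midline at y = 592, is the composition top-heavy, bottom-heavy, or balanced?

top-heavy

Weights sum to 4 + 6 + 7 + 8 + 2 + 9 = 36.
y: moment 18409 / weight 36 ≈ 511.36
Since 511.4 is above (smaller y than) 592, the composition reads top-heavy.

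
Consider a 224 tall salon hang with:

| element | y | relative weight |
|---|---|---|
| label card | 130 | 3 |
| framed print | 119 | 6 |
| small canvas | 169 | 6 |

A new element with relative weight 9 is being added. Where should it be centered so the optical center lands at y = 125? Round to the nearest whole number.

y ≈ 98

After adding the new element, total weight = 3 + 6 + 6 + 9 = 24.
Along y: (2118 + 9·y) / 24 = 125 (existing moment 3·130 + 6·119 + 6·169 = 2118) ⇒ y = (3000 − 2118) / 9 ≈ 98.00.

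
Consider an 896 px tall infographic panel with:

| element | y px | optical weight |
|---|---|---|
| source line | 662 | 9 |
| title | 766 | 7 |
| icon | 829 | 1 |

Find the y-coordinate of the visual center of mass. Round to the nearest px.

y ≈ 715

Σw = 9 + 7 + 1 = 17.
y-moment: 9·662 + 7·766 + 1·829 = 12149; centroid 12149/17 ≈ 714.65.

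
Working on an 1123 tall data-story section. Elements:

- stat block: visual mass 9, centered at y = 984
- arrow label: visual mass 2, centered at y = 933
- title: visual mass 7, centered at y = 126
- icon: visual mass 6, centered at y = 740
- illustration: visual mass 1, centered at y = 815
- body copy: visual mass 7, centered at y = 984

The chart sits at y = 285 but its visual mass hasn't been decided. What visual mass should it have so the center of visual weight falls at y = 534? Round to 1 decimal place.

Known weights sum to 9 + 2 + 7 + 6 + 1 + 7 = 32; their moment is 9·984 + 2·933 + 7·126 + 6·740 + 1·815 + 7·984 = 23747.
For the centroid to hit 534: (23747 + w·285) / (32 + w) = 534.
So w = (534·32 − 23747)/(285 − 534) = -6659/-249 ≈ 26.74.

w ≈ 26.7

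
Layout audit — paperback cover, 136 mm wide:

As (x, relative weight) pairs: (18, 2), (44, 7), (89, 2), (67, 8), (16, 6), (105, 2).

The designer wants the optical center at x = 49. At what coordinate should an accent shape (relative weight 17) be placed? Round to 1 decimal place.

x ≈ 46.6

With the accent shape, Σw becomes 2 + 7 + 2 + 8 + 6 + 2 + 17 = 44.
Along x: (1364 + 17·x) / 44 = 49 (existing moment 2·18 + 7·44 + 2·89 + 8·67 + 6·16 + 2·105 = 1364) ⇒ x = (2156 − 1364) / 17 ≈ 46.59.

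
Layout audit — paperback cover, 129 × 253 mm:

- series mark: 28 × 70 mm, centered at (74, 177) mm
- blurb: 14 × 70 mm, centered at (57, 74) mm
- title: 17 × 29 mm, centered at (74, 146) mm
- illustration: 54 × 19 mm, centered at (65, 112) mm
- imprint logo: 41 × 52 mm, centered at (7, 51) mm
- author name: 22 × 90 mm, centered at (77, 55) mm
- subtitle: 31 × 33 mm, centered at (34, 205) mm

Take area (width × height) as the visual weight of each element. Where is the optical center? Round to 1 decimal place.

Areas → weights: series mark 28·70 = 1960, blurb 14·70 = 980, title 17·29 = 493, illustration 54·19 = 1026, imprint logo 41·52 = 2132, author name 22·90 = 1980, subtitle 31·33 = 1023; Σw = 9594.
x: moment 506238 / weight 9594 ≈ 52.77
Σw·y = 1033677; ȳ = 1033677/9594 ≈ 107.74.

(52.8, 107.7)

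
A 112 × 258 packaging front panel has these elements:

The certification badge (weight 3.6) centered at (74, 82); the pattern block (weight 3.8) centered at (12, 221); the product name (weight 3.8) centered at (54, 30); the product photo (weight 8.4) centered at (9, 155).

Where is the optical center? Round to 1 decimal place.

(30.2, 130.2)

Total weight = 3.6 + 3.8 + 3.8 + 8.4 = 19.6.
Σw·x = 3.6·74 + 3.8·12 + 3.8·54 + 8.4·9 = 592.8, so x̄ = 592.8/19.6 ≈ 30.24.
Σw·y = 3.6·82 + 3.8·221 + 3.8·30 + 8.4·155 = 2551.0, so ȳ = 2551.0/19.6 ≈ 130.15.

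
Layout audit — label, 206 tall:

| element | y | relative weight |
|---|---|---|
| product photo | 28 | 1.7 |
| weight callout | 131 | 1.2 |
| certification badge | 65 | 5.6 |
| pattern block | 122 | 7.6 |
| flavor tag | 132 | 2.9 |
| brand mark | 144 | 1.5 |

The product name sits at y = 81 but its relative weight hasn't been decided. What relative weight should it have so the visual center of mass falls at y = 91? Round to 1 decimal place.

Fixed elements: Σw = 1.7 + 1.2 + 5.6 + 7.6 + 2.9 + 1.5 = 20.5, Σw·y = 1.7·28 + 1.2·131 + 5.6·65 + 7.6·122 + 2.9·132 + 1.5·144 = 2094.8.
For the centroid to hit 91: (2094.8 + w·81) / (20.5 + w) = 91.
Rearranging, w·(81 − 91) = 91·20.5 − 2094.8 = -229.3, so w ≈ -229.3/-10 = 22.93.

w ≈ 22.9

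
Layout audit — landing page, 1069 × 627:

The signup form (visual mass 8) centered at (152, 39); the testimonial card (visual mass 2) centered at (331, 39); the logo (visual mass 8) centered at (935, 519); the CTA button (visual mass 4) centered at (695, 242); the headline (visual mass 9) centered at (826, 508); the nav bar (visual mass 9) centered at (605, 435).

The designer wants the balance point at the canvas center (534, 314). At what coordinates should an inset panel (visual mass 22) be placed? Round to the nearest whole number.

With the inset panel, Σw becomes 8 + 2 + 8 + 4 + 9 + 9 + 22 = 62.
x: target moment 62×534 = 33108; current 8·152 + 2·331 + 8·935 + 4·695 + 9·826 + 9·605 = 25017; the inset panel supplies 8091, so x = 8091/22 ≈ 367.77.
y: target moment 62×314 = 19468; current 8·39 + 2·39 + 8·519 + 4·242 + 9·508 + 9·435 = 13997; the inset panel supplies 5471, so y = 5471/22 ≈ 248.68.

(368, 249)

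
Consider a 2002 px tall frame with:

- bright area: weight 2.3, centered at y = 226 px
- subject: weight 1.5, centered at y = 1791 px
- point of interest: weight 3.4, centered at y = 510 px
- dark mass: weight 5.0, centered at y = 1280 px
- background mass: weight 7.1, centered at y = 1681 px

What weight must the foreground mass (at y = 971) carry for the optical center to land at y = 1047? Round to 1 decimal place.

w ≈ 40.4

Known weights sum to 2.3 + 1.5 + 3.4 + 5.0 + 7.1 = 19.3; their moment is 2.3·226 + 1.5·1791 + 3.4·510 + 5.0·1280 + 7.1·1681 = 23275.4.
Balance at y = 1047 requires (23275.4 + w·971) / (19.3 + w) = 1047.
Solving: w = (1047·19.3 − 23275.4) / (971 − 1047) = -3068.3 / -76 ≈ 40.37.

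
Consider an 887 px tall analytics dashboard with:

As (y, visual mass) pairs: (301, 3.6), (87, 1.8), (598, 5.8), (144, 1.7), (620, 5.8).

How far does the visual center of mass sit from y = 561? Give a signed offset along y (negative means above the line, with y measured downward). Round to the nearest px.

≈ -104 px

Total weight = 3.6 + 1.8 + 5.8 + 1.7 + 5.8 = 18.7.
Σw·y = 3.6·301 + 1.8·87 + 5.8·598 + 1.7·144 + 5.8·620 = 8549.4, so ȳ = 8549.4/18.7 ≈ 457.19.
Offset from y = 561: 457.19 − 561 ≈ -103.81.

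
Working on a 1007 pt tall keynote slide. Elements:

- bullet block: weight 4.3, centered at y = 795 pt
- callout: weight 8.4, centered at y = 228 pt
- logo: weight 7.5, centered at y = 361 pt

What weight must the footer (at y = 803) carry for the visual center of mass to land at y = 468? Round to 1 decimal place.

Existing Σw = 20.2 (4.3 + 8.4 + 7.5); existing moment 4.3·795 + 8.4·228 + 7.5·361 = 8041.2.
For the centroid to hit 468: (8041.2 + w·803) / (20.2 + w) = 468.
Rearranging, w·(803 − 468) = 468·20.2 − 8041.2 = 1412.4, so w ≈ 1412.4/335 = 4.22.

w ≈ 4.2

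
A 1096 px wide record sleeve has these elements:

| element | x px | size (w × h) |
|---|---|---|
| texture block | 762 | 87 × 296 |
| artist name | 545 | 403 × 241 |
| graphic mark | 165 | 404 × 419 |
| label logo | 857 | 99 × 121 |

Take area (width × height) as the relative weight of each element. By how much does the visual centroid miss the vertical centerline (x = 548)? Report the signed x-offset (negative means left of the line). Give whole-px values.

Areas → weights: texture block 87·296 = 25752, artist name 403·241 = 97123, graphic mark 404·419 = 169276, label logo 99·121 = 11979; Σw = 304130.
Σw·x = 25752·762 + 97123·545 + 169276·165 + 11979·857 = 110751602, so x̄ = 110751602/304130 ≈ 364.16.
Difference: 364.16 − 548 ≈ -183.84.

≈ -184 px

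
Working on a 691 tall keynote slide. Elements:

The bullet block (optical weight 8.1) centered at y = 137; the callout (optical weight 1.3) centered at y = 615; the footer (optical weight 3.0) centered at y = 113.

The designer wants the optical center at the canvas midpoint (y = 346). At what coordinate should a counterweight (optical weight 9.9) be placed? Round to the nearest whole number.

y ≈ 552

After adding the counterweight, total weight = 8.1 + 1.3 + 3.0 + 9.9 = 22.3.
y: need Σw·y = 22.3·346 = 7715.8. Existing = 8.1·137 + 1.3·615 + 3.0·113 = 2248.2. Remainder 5467.6 / 9.9 ≈ 552.28.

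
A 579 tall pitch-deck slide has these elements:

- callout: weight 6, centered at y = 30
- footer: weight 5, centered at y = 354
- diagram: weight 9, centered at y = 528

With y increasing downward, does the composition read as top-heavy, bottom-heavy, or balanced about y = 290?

Σw = 6 + 5 + 9 = 20.
y-moment: 6·30 + 5·354 + 9·528 = 6702; centroid 6702/20 ≈ 335.10.
335.1 vs midline 290 → bottom-heavy.

bottom-heavy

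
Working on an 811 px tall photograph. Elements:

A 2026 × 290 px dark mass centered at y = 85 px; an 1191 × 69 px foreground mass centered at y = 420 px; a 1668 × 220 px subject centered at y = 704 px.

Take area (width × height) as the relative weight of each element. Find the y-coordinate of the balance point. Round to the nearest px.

Areas: dark mass 2026·290 = 587540, foreground mass 1191·69 = 82179, subject 1668·220 = 366960. Total weight = 1036679.
y: (587540·85 + 82179·420 + 366960·704) / 1036679 = 342795920 / 1036679 ≈ 330.67

y ≈ 331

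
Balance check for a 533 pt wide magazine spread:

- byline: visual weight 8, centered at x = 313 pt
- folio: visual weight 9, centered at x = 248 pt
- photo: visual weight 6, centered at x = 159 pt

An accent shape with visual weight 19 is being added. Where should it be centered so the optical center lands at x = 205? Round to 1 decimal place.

New total weight: (8 + 9 + 6) + 19 = 42.
x: target moment 42×205 = 8610; current 8·313 + 9·248 + 6·159 = 5690; the accent shape supplies 2920, so x = 2920/19 ≈ 153.68.

x ≈ 153.7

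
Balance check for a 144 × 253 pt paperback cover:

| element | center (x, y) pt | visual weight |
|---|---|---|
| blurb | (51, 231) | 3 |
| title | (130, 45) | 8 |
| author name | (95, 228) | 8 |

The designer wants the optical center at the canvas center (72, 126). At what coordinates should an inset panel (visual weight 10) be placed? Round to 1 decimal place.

(13.5, 77.7)

New total weight: (3 + 8 + 8) + 10 = 29.
x: need Σw·x = 29·72 = 2088. Existing = 3·51 + 8·130 + 8·95 = 1953. Remainder 135 / 10 ≈ 13.50.
y: need Σw·y = 29·126 = 3654. Existing = 3·231 + 8·45 + 8·228 = 2877. Remainder 777 / 10 ≈ 77.70.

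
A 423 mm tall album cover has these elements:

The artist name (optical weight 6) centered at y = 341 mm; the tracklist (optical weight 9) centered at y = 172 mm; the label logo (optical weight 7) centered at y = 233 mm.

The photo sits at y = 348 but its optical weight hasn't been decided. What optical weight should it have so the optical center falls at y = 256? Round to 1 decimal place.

w ≈ 4.4

Known weights sum to 6 + 9 + 7 = 22; their moment is 6·341 + 9·172 + 7·233 = 5225.
Set Σw·y/Σw = 256: (5225 + 348w) = 256·(22 + w).
So w = (256·22 − 5225)/(348 − 256) = 407/92 ≈ 4.42.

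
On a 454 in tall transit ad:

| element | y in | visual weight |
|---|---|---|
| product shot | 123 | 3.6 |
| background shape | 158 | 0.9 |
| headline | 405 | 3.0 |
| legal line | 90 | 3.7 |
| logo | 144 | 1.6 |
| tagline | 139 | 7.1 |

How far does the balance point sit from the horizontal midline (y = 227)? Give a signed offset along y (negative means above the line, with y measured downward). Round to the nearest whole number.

Σw = 3.6 + 0.9 + 3.0 + 3.7 + 1.6 + 7.1 = 19.9.
y: moment 3350.3 / weight 19.9 ≈ 168.36
Against y = 227, that's 168.36 − 227 = -58.64.

≈ -59 in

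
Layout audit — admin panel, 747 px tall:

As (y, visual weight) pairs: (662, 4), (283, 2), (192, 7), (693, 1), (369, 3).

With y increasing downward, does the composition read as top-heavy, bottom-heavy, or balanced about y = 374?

balanced

Σw = 4 + 2 + 7 + 1 + 3 = 17.
Σw·y = 4·662 + 2·283 + 7·192 + 1·693 + 3·369 = 6358, so ȳ = 6358/17 ≈ 374.00.
374.00 = 374 exactly: balanced.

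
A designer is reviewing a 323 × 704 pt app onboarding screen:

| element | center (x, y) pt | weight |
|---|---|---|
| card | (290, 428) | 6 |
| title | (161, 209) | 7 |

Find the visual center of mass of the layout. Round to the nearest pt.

(221, 310)

Weights sum to 6 + 7 = 13.
x: (6·290 + 7·161) / 13 = 2867 / 13 ≈ 220.54
y: (6·428 + 7·209) / 13 = 4031 / 13 ≈ 310.08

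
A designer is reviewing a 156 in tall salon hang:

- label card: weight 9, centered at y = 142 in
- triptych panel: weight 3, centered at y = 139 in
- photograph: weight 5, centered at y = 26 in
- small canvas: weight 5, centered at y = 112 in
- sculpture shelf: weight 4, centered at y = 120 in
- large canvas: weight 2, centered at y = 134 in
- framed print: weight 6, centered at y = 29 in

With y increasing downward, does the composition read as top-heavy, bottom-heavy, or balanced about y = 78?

Total weight = 9 + 3 + 5 + 5 + 4 + 2 + 6 = 34.
Σw·y = 3307; ȳ = 3307/34 ≈ 97.26.
97.3 lies below (larger y than) the midline 78, so the layout is bottom-heavy.

bottom-heavy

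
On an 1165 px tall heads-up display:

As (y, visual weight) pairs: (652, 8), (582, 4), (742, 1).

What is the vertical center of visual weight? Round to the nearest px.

y ≈ 637

Weights sum to 8 + 4 + 1 = 13.
y-moment: 8·652 + 4·582 + 1·742 = 8286; centroid 8286/13 ≈ 637.38.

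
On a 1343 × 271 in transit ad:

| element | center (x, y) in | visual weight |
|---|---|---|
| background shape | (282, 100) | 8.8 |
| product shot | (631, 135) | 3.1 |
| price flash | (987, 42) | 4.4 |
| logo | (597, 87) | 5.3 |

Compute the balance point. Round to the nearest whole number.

Total weight = 8.8 + 3.1 + 4.4 + 5.3 = 21.6.
x: (8.8·282 + 3.1·631 + 4.4·987 + 5.3·597) / 21.6 = 11944.6 / 21.6 ≈ 552.99
y: (8.8·100 + 3.1·135 + 4.4·42 + 5.3·87) / 21.6 = 1944.4 / 21.6 ≈ 90.02

(553, 90)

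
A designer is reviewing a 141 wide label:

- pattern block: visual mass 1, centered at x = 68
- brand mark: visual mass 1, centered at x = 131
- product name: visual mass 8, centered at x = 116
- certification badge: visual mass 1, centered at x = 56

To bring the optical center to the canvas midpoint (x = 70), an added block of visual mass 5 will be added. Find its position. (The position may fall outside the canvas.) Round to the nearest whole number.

x ≈ -13

New total weight: (1 + 1 + 8 + 1) + 5 = 16.
x: target moment 16×70 = 1120; current 1·68 + 1·131 + 8·116 + 1·56 = 1183; the added block supplies -63, so x = -63/5 ≈ -12.60.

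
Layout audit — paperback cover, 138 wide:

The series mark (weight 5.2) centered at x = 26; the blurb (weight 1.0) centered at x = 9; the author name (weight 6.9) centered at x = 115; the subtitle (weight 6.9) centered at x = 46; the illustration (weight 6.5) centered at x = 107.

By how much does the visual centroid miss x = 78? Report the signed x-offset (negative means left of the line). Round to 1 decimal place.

Σw = 5.2 + 1.0 + 6.9 + 6.9 + 6.5 = 26.5.
x-moment: 5.2·26 + 1.0·9 + 6.9·115 + 6.9·46 + 6.5·107 = 1950.6; centroid 1950.6/26.5 ≈ 73.61.
Against x = 78, that's 73.61 − 78 = -4.39.

≈ -4.4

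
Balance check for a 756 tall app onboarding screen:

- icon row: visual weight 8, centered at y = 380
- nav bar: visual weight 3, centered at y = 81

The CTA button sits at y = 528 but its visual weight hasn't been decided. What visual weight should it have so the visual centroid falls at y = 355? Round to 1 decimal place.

Known weights sum to 8 + 3 = 11; their moment is 8·380 + 3·81 = 3283.
For the centroid to hit 355: (3283 + w·528) / (11 + w) = 355.
Rearranging, w·(528 − 355) = 355·11 − 3283 = 622, so w ≈ 622/173 = 3.60.

w ≈ 3.6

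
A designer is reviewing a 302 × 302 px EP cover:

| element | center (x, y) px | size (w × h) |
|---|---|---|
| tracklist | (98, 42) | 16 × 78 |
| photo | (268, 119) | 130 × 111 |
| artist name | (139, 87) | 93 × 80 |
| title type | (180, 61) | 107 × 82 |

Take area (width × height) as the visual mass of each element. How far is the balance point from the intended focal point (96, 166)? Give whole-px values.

Areas → weights: tracklist 16·78 = 1248, photo 130·111 = 14430, artist name 93·80 = 7440, title type 107·82 = 8774; Σw = 31892.
x: (1248·98 + 14430·268 + 7440·139 + 8774·180) / 31892 = 6603024 / 31892 ≈ 207.04
y: (1248·42 + 14430·119 + 7440·87 + 8774·61) / 31892 = 2952080 / 31892 ≈ 92.56
From (96, 166): dx = 111.04, dy = -73.44, so the distance is √(dx²+dy²) ≈ 133.13.

≈ 133 px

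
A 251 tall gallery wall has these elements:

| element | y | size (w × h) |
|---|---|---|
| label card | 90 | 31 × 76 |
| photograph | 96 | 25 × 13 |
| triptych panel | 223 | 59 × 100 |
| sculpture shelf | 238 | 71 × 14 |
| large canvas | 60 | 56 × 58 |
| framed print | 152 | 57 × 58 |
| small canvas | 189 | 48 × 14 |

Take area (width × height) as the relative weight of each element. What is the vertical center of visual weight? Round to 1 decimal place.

Areas: label card 31·76 = 2356, photograph 25·13 = 325, triptych panel 59·100 = 5900, sculpture shelf 71·14 = 994, large canvas 56·58 = 3248, framed print 57·58 = 3306, small canvas 48·14 = 672. Total weight = 16801.
Σw·y = 2619912; ȳ = 2619912/16801 ≈ 155.94.

y ≈ 155.9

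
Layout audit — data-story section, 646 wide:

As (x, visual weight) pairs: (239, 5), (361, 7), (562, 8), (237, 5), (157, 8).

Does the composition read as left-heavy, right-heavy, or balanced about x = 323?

Σw = 5 + 7 + 8 + 5 + 8 = 33.
x-moment: 5·239 + 7·361 + 8·562 + 5·237 + 8·157 = 10659; centroid 10659/33 ≈ 323.00.
The centroid 323.00 matches the midline at 323, so the layout is balanced.

balanced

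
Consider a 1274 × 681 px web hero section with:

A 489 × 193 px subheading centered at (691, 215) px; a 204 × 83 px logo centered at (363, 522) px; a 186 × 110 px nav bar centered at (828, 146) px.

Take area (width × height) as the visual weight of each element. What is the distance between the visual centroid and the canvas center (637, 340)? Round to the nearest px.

Taking area as weight: subheading 489·193 = 94377, logo 204·83 = 16932, nav bar 186·110 = 20460. Sum 131769.
x-moment: 94377·691 + 16932·363 + 20460·828 = 88301703; centroid 88301703/131769 ≈ 670.13.
y-moment: 94377·215 + 16932·522 + 20460·146 = 32116719; centroid 32116719/131769 ≈ 243.74.
Offset from (637, 340): Δx ≈ 33.13, Δy ≈ -96.26; distance = √(Δx² + Δy²) ≈ 101.80.

≈ 102 px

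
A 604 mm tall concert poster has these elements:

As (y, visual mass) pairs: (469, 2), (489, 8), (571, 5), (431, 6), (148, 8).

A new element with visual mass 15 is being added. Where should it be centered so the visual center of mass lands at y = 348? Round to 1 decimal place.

y ≈ 255.8

New total weight: (2 + 8 + 5 + 6 + 8) + 15 = 44.
y: target moment 44×348 = 15312; current 2·469 + 8·489 + 5·571 + 6·431 + 8·148 = 11475; the new element supplies 3837, so y = 3837/15 ≈ 255.80.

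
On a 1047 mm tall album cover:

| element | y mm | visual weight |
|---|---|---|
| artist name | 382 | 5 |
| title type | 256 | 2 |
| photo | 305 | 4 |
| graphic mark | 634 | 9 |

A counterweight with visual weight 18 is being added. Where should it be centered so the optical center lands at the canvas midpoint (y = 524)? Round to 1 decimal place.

y ≈ 586.9

After adding the counterweight, total weight = 5 + 2 + 4 + 9 + 18 = 38.
y: need Σw·y = 38·524 = 19912. Existing = 5·382 + 2·256 + 4·305 + 9·634 = 9348. Remainder 10564 / 18 ≈ 586.89.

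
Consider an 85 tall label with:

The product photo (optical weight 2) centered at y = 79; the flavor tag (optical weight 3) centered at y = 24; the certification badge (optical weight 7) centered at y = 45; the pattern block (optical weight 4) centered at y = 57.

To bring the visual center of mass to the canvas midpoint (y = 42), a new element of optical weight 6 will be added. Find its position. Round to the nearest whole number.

y ≈ 25

New total weight: (2 + 3 + 7 + 4) + 6 = 22.
y: target moment 22×42 = 924; current 2·79 + 3·24 + 7·45 + 4·57 = 773; the new element supplies 151, so y = 151/6 ≈ 25.17.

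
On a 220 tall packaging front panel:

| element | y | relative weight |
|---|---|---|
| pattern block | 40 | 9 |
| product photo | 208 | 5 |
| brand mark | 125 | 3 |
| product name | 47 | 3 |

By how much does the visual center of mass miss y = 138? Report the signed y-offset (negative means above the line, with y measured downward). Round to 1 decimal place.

≈ -42.2

Σw = 9 + 5 + 3 + 3 = 20.
y: (9·40 + 5·208 + 3·125 + 3·47) / 20 = 1916 / 20 ≈ 95.80
Against y = 138, that's 95.80 − 138 = -42.20.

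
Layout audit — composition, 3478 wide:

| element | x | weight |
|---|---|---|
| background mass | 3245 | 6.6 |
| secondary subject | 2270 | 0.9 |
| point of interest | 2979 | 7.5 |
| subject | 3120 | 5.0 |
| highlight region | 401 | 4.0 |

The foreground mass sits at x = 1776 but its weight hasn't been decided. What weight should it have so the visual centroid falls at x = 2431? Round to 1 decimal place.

Known weights sum to 6.6 + 0.9 + 7.5 + 5.0 + 4.0 = 24.0; their moment is 6.6·3245 + 0.9·2270 + 7.5·2979 + 5.0·3120 + 4.0·401 = 63006.5.
Set Σw·x/Σw = 2431: (63006.5 + 1776w) = 2431·(24.0 + w).
Rearranging, w·(1776 − 2431) = 2431·24.0 − 63006.5 = -4662.5, so w ≈ -4662.5/-655 = 7.12.

w ≈ 7.1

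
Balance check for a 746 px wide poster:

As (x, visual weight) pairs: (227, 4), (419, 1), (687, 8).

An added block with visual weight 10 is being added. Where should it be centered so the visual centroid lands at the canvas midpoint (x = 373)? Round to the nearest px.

x ≈ 176

After adding the added block, total weight = 4 + 1 + 8 + 10 = 23.
Along x: (6823 + 10·x) / 23 = 373 (existing moment 4·227 + 1·419 + 8·687 = 6823) ⇒ x = (8579 − 6823) / 10 ≈ 175.60.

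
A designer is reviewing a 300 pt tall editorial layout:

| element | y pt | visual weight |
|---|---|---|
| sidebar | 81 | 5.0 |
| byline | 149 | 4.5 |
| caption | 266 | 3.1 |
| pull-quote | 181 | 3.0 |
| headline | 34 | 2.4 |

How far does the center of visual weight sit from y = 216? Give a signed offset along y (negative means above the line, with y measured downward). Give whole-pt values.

Weights sum to 5.0 + 4.5 + 3.1 + 3.0 + 2.4 = 18.0.
Σw·y = 5.0·81 + 4.5·149 + 3.1·266 + 3.0·181 + 2.4·34 = 2524.7, so ȳ = 2524.7/18.0 ≈ 140.26.
Difference: 140.26 − 216 ≈ -75.74.

≈ -76 pt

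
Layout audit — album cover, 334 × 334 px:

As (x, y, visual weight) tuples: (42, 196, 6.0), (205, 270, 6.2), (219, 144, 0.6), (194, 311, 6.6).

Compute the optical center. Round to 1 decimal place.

Total weight = 6.0 + 6.2 + 0.6 + 6.6 = 19.4.
x-moment: 6.0·42 + 6.2·205 + 0.6·219 + 6.6·194 = 2934.8; centroid 2934.8/19.4 ≈ 151.28.
y-moment: 6.0·196 + 6.2·270 + 0.6·144 + 6.6·311 = 4989.0; centroid 4989.0/19.4 ≈ 257.16.

(151.3, 257.2)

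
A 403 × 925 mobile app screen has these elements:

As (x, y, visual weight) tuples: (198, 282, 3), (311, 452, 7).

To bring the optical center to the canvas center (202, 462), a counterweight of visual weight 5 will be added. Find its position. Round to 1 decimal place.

With the counterweight, Σw becomes 3 + 7 + 5 = 15.
x: need Σw·x = 15·202 = 3030. Existing = 3·198 + 7·311 = 2771. Remainder 259 / 5 ≈ 51.80.
y: need Σw·y = 15·462 = 6930. Existing = 3·282 + 7·452 = 4010. Remainder 2920 / 5 ≈ 584.00.

(51.8, 584.0)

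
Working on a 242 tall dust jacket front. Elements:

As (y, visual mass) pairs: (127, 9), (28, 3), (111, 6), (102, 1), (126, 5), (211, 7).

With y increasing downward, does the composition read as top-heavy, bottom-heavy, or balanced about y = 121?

Σw = 9 + 3 + 6 + 1 + 5 + 7 = 31.
Σw·y = 4102; ȳ = 4102/31 ≈ 132.32.
132.3 vs midline 121 → bottom-heavy.

bottom-heavy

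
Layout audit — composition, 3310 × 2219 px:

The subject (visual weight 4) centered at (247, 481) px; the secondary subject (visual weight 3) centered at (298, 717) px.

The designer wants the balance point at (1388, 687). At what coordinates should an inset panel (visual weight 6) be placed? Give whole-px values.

(2694, 809)

New total weight: (4 + 3) + 6 = 13.
x: target moment 13×1388 = 18044; current 4·247 + 3·298 = 1882; the inset panel supplies 16162, so x = 16162/6 ≈ 2693.67.
y: target moment 13×687 = 8931; current 4·481 + 3·717 = 4075; the inset panel supplies 4856, so y = 4856/6 ≈ 809.33.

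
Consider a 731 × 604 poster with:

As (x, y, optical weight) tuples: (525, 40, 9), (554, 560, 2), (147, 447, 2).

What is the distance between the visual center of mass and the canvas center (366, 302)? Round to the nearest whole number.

Weights sum to 9 + 2 + 2 = 13.
Σw·x = 9·525 + 2·554 + 2·147 = 6127, so x̄ = 6127/13 ≈ 471.31.
Σw·y = 9·40 + 2·560 + 2·447 = 2374, so ȳ = 2374/13 ≈ 182.62.
Offset from (366, 302): Δx ≈ 105.31, Δy ≈ -119.38; distance = √(Δx² + Δy²) ≈ 159.19.

≈ 159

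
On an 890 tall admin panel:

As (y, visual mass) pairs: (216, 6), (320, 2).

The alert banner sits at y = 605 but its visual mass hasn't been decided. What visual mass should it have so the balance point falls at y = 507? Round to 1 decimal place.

w ≈ 21.6

Existing Σw = 8 (6 + 2); existing moment 6·216 + 2·320 = 1936.
Balance at y = 507 requires (1936 + w·605) / (8 + w) = 507.
Rearranging, w·(605 − 507) = 507·8 − 1936 = 2120, so w ≈ 2120/98 = 21.63.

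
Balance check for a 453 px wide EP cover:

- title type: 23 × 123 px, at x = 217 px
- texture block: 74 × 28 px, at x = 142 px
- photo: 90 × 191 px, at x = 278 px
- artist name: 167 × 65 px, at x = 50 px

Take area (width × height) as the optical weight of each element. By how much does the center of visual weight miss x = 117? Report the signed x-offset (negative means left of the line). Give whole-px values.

Areas → weights: title type 23·123 = 2829, texture block 74·28 = 2072, photo 90·191 = 17190, artist name 167·65 = 10855; Σw = 32946.
x: (2829·217 + 2072·142 + 17190·278 + 10855·50) / 32946 = 6229687 / 32946 ≈ 189.09
Offset from x = 117: 189.09 − 117 ≈ 72.09.

≈ 72 px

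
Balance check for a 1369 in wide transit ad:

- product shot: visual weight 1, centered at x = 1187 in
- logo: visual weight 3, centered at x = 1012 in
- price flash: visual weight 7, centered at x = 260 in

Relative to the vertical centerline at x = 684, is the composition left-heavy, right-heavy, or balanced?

left-heavy

Σw = 1 + 3 + 7 = 11.
x-moment: 1·1187 + 3·1012 + 7·260 = 6043; centroid 6043/11 ≈ 549.36.
Since 549.4 is left of 684, the composition reads left-heavy.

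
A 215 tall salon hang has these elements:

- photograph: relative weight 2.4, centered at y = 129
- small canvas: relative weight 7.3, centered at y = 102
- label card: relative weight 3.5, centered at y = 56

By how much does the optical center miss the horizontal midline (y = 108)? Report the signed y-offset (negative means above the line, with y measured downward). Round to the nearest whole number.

Weights sum to 2.4 + 7.3 + 3.5 = 13.2.
y-moment: 2.4·129 + 7.3·102 + 3.5·56 = 1250.2; centroid 1250.2/13.2 ≈ 94.71.
Difference: 94.71 − 108 ≈ -13.29.

≈ -13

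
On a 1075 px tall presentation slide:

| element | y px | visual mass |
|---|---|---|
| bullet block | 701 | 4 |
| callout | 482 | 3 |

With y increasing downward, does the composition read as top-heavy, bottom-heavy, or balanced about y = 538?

bottom-heavy

Σw = 4 + 3 = 7.
y-moment: 4·701 + 3·482 = 4250; centroid 4250/7 ≈ 607.14.
607.1 vs midline 538 → bottom-heavy.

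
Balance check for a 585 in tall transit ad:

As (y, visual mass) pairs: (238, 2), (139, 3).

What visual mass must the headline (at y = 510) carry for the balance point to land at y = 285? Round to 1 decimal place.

w ≈ 2.4

Existing Σw = 5 (2 + 3); existing moment 2·238 + 3·139 = 893.
Balance at y = 285 requires (893 + w·510) / (5 + w) = 285.
Solving: w = (285·5 − 893) / (510 − 285) = 532 / 225 ≈ 2.36.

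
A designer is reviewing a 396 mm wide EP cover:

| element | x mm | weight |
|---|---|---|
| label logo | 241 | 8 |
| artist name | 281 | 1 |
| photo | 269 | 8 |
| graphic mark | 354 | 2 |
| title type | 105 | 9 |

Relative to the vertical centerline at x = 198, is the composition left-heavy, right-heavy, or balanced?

right-heavy

Σw = 8 + 1 + 8 + 2 + 9 = 28.
Σw·x = 8·241 + 1·281 + 8·269 + 2·354 + 9·105 = 6014, so x̄ = 6014/28 ≈ 214.79.
214.8 vs midline 198 → right-heavy.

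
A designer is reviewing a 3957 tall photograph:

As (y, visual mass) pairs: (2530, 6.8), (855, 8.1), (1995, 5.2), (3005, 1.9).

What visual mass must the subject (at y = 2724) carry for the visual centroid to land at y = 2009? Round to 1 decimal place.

Known weights sum to 6.8 + 8.1 + 5.2 + 1.9 = 22.0; their moment is 6.8·2530 + 8.1·855 + 5.2·1995 + 1.9·3005 = 40213.0.
Set Σw·y/Σw = 2009: (40213.0 + 2724w) = 2009·(22.0 + w).
Rearranging, w·(2724 − 2009) = 2009·22.0 − 40213.0 = 3985.0, so w ≈ 3985.0/715 = 5.57.

w ≈ 5.6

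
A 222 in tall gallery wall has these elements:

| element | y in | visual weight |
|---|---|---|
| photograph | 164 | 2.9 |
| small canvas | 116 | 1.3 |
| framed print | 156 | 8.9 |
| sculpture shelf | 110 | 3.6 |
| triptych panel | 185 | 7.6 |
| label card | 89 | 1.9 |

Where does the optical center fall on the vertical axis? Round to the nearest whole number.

Total weight = 2.9 + 1.3 + 8.9 + 3.6 + 7.6 + 1.9 = 26.2.
y: (2.9·164 + 1.3·116 + 8.9·156 + 3.6·110 + 7.6·185 + 1.9·89) / 26.2 = 3985.9 / 26.2 ≈ 152.13

y ≈ 152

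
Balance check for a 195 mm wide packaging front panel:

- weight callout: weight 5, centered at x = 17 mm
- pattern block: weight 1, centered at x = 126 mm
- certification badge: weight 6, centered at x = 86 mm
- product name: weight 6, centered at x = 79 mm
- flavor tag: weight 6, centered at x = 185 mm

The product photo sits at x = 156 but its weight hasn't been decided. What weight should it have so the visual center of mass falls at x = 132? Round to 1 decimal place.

w ≈ 35.7

Known weights sum to 5 + 1 + 6 + 6 + 6 = 24; their moment is 5·17 + 1·126 + 6·86 + 6·79 + 6·185 = 2311.
Set Σw·x/Σw = 132: (2311 + 156w) = 132·(24 + w).
So w = (132·24 − 2311)/(156 − 132) = 857/24 ≈ 35.71.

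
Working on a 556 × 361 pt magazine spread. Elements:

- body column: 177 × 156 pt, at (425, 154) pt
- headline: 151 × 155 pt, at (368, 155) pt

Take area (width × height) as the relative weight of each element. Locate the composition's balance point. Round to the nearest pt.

Taking area as weight: body column 177·156 = 27612, headline 151·155 = 23405. Sum 51017.
Σw·x = 27612·425 + 23405·368 = 20348140, so x̄ = 20348140/51017 ≈ 398.85.
Σw·y = 27612·154 + 23405·155 = 7880023, so ȳ = 7880023/51017 ≈ 154.46.

(399, 154)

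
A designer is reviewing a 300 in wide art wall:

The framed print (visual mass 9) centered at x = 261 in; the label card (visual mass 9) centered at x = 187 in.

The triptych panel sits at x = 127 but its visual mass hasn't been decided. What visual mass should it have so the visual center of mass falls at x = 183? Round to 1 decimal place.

w ≈ 13.2

Existing Σw = 18 (9 + 9); existing moment 9·261 + 9·187 = 4032.
For the centroid to hit 183: (4032 + w·127) / (18 + w) = 183.
Rearranging, w·(127 − 183) = 183·18 − 4032 = -738, so w ≈ -738/-56 = 13.18.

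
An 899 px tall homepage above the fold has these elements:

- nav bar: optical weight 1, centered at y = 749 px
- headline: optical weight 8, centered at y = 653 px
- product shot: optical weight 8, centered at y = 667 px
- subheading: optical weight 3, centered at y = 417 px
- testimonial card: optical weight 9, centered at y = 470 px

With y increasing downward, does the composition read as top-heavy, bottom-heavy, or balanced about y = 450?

bottom-heavy

Total weight = 1 + 8 + 8 + 3 + 9 = 29.
Σw·y = 1·749 + 8·653 + 8·667 + 3·417 + 9·470 = 16790, so ȳ = 16790/29 ≈ 578.97.
579.0 vs midline 450 → bottom-heavy.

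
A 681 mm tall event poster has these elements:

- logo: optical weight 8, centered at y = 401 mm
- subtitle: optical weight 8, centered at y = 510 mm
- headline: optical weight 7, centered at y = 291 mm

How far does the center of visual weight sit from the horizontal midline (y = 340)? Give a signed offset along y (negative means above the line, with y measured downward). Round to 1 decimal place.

≈ 65.4 mm

Total weight = 8 + 8 + 7 = 23.
y-moment: 8·401 + 8·510 + 7·291 = 9325; centroid 9325/23 ≈ 405.43.
Against y = 340, that's 405.43 − 340 = 65.43.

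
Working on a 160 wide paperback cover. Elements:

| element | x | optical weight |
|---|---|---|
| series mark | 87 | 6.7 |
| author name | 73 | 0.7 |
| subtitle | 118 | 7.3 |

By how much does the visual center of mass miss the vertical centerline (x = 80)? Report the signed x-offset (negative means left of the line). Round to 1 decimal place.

≈ 21.7

Weights sum to 6.7 + 0.7 + 7.3 = 14.7.
x-moment: 6.7·87 + 0.7·73 + 7.3·118 = 1495.4; centroid 1495.4/14.7 ≈ 101.73.
Offset from x = 80: 101.73 − 80 ≈ 21.73.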